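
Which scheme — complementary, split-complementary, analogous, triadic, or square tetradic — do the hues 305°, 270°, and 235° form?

Sort the hues: 235°, 270°, 305°.
Successive gaps around the wheel: 35°, 35°, 290°.
A run of hues at equal small steps (35°) with one large closing gap is an analogous group.

analogous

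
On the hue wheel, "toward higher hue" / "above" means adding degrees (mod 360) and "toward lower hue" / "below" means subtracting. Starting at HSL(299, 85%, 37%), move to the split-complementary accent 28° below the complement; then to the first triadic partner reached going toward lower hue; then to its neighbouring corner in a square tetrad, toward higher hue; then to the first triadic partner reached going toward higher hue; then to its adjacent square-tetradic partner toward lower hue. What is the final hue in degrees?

+152° (split-comp 28° ↓): 299 + 152 = 451 → 451 − 360 = 91°
−120° (triadic ↓): 91 − 120 = -29 → -29 + 360 = 331°
+90° (square ↑): 331 + 90 = 421 → 421 − 360 = 61°
+120° (triadic ↑): 61 + 120 = 181°
−90° (square ↓): 181 − 90 = 91°

91°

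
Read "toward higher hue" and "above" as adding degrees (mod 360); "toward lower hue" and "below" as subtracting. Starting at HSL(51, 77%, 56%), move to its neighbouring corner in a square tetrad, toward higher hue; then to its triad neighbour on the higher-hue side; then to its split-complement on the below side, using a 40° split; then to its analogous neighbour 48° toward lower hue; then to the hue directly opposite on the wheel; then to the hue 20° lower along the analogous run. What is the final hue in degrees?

51 + 90 = 141°   (square ↑)
141 + 120 = 261°   (triadic ↑)
261 + 140 = 401 → 401 − 360 = 41°   (split-comp 40° ↓)
41 − 48 = -7 → -7 + 360 = 353°   (analog 48° ↓)
353 + 180 = 533 → 533 − 360 = 173°   (complement)
173 − 20 = 153°   (analog 20° ↓)

153°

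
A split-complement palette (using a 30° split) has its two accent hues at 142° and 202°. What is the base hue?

352°

The accents sit 30° either side of the complement, so the complement is their short-arc midpoint on the wheel.
Short-arc midpoint of 142° and 202°: 172°.
Base is 180° from the complement: 172 − 180 = -8 → -8 + 360 = 352°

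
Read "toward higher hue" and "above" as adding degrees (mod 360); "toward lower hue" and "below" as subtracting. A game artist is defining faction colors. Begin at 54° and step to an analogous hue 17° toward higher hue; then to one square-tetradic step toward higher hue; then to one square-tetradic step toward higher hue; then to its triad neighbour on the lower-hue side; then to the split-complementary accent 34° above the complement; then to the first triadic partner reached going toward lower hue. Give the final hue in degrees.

54 + 17 = 71°   (analog 17° ↑)
71 + 90 = 161°   (square ↑)
161 + 90 = 251°   (square ↑)
251 − 120 = 131°   (triadic ↓)
131 + 214 = 345°   (split-comp 34° ↑)
345 − 120 = 225°   (triadic ↓)

225°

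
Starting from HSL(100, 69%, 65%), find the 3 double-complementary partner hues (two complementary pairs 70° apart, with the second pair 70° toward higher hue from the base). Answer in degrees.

A rectangular tetradic uses two complementary pairs 70° apart: offsets 0°, 70°, 180°, 250°.
100 + 70 = 170°
100 + 180 = 280°
100 + 250 = 350°

170°, 280° and 350°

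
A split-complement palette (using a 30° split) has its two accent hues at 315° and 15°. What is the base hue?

165°

The accents sit 30° either side of the complement, so the complement is their short-arc midpoint on the wheel.
Short-arc midpoint of 315° and 15°: 345°.
Base is 180° from the complement: 345 − 180 = 165°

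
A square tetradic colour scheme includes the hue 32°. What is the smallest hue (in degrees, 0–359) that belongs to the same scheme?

32°

A square tetradic scheme places four hues every 90°.
The full set through 32° is {32°, 122°, 212°, 302°}.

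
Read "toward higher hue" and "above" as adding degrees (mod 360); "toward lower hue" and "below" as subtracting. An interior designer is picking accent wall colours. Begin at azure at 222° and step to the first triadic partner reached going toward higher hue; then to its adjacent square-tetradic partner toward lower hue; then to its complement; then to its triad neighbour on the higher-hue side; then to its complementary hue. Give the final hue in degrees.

12°

+120° (triadic ↑): 222 + 120 = 342°
−90° (square ↓): 342 − 90 = 252°
+180° (complement): 252 + 180 = 432 → 432 − 360 = 72°
+120° (triadic ↑): 72 + 120 = 192°
+180° (complement): 192 + 180 = 372 → 372 − 360 = 12°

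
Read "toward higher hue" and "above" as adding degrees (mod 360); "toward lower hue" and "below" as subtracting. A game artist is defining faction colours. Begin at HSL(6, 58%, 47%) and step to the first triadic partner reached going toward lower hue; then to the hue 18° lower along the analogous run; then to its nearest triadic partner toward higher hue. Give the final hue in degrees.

6 − 120 = -114 → -114 + 360 = 246°   (triadic ↓)
246 − 18 = 228°   (analog 18° ↓)
228 + 120 = 348°   (triadic ↑)

348°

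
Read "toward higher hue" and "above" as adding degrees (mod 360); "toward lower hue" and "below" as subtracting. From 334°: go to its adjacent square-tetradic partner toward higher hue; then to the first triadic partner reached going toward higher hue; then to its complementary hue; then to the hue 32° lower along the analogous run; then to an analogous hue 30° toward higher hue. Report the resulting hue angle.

334 + 90 = 424 → 424 − 360 = 64°   (square ↑)
64 + 120 = 184°   (triadic ↑)
184 + 180 = 364 → 364 − 360 = 4°   (complement)
4 − 32 = -28 → -28 + 360 = 332°   (analog 32° ↓)
332 + 30 = 362 → 362 − 360 = 2°   (analog 30° ↑)

2°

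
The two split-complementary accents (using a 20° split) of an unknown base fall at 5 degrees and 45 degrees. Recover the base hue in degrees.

The accents sit 20° either side of the complement, so the complement is their short-arc midpoint on the wheel.
Short-arc midpoint of 5° and 45°: 25°.
Base is 180° from the complement: 25 − 180 = -155 → -155 + 360 = 205°

205°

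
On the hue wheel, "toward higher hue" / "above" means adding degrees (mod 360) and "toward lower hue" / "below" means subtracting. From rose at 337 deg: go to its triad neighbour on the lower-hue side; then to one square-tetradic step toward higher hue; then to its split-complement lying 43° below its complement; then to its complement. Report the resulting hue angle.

264°

337 − 120 = 217°   (triadic ↓)
217 + 90 = 307°   (square ↑)
307 + 137 = 444 → 444 − 360 = 84°   (split-comp 43° ↓)
84 + 180 = 264°   (complement)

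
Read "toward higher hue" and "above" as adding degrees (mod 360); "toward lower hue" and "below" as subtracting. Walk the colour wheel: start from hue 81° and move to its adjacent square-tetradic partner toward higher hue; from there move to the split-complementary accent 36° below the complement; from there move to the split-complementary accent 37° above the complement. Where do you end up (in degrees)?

172°

+90° (square ↑): 81 + 90 = 171°
+144° (split-comp 36° ↓): 171 + 144 = 315°
+217° (split-comp 37° ↑): 315 + 217 = 532 → 532 − 360 = 172°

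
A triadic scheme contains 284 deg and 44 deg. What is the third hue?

164°

A triad spaces three hues 120° apart.
The full set is {44°, 164°, 284°}.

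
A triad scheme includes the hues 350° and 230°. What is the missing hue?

110°

A triad places three hues 120° apart.
The full set through 230° is {110°, 230°, 350°}.
Given {230°, 350°}, the missing hue is 110°.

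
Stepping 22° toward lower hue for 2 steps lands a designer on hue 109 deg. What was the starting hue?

2 steps of 22° (toward lower hue) give a net shift of −44°.
Start = end − shift: 109 + 44 = 153°

153°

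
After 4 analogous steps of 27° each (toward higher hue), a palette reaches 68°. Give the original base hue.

320°

4 steps of 27° (toward higher hue) give a net shift of +108°.
Start = end − shift: 68 − 108 = -40 → -40 + 360 = 320°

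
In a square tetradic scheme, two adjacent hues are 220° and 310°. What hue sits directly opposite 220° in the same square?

40°

A square tetradic scheme places four hues 90° apart; opposite corners are 180° apart.
220 + 180 = 400 → 400 − 360 = 40°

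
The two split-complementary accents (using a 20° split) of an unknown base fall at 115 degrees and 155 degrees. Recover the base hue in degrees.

The accents sit 20° either side of the complement, so the complement is their short-arc midpoint on the wheel.
Short-arc midpoint of 115° and 155°: 135°.
Base is 180° from the complement: 135 − 180 = -45 → -45 + 360 = 315°

315°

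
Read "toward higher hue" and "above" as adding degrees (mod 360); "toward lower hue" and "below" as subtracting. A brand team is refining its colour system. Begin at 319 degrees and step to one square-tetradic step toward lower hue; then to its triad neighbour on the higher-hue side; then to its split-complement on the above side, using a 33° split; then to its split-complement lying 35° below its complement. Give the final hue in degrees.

347°

square ↓ −90°: 319 − 90 = 229°
triadic ↑ +120°: 229 + 120 = 349°
split-comp 33° ↑ +213°: 349 + 213 = 562 → 562 − 360 = 202°
split-comp 35° ↓ +145°: 202 + 145 = 347°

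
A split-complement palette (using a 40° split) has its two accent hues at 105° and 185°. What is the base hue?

325°

The accents sit 40° either side of the complement, so the complement is their short-arc midpoint on the wheel.
Short-arc midpoint of 105° and 185°: 145°.
Base is 180° from the complement: 145 − 180 = -35 → -35 + 360 = 325°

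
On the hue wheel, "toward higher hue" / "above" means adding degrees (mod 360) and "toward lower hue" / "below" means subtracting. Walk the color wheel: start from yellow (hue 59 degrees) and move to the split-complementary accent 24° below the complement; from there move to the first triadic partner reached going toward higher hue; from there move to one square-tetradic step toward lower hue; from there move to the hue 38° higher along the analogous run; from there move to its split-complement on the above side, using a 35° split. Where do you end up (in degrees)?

138°

split-comp 24° ↓ +156°: 59 + 156 = 215°
triadic ↑ +120°: 215 + 120 = 335°
square ↓ −90°: 335 − 90 = 245°
analog 38° ↑ +38°: 245 + 38 = 283°
split-comp 35° ↑ +215°: 283 + 215 = 498 → 498 − 360 = 138°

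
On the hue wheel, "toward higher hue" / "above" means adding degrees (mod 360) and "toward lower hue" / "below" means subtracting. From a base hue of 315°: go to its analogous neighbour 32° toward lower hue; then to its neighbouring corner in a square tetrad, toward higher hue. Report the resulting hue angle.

−32° (analog 32° ↓): 315 − 32 = 283°
+90° (square ↑): 283 + 90 = 373 → 373 − 360 = 13°

13°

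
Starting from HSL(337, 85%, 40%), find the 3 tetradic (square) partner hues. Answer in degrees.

67°, 157°, 247°

337 + 90 = 427 → 427 − 360 = 67°
337 + 180 = 517 → 517 − 360 = 157°
337 + 270 = 607 → 607 − 360 = 247°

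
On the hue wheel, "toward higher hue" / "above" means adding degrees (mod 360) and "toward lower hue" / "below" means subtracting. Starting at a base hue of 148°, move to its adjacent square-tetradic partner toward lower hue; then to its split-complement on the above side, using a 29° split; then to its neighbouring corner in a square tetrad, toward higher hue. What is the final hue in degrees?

148 − 90 = 58°   (square ↓)
58 + 209 = 267°   (split-comp 29° ↑)
267 + 90 = 357°   (square ↑)

357°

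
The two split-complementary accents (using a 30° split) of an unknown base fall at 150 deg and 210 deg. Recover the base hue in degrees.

0°

The accents sit 30° either side of the complement, so the complement is their short-arc midpoint on the wheel.
Short-arc midpoint of 150° and 210°: 180°.
Base is 180° from the complement: 180 − 180 = 0°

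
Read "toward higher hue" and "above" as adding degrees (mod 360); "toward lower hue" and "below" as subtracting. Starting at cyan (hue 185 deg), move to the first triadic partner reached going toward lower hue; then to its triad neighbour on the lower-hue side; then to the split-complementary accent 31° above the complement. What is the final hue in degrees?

156°

185 − 120 = 65°   (triadic ↓)
65 − 120 = -55 → -55 + 360 = 305°   (triadic ↓)
305 + 211 = 516 → 516 − 360 = 156°   (split-comp 31° ↑)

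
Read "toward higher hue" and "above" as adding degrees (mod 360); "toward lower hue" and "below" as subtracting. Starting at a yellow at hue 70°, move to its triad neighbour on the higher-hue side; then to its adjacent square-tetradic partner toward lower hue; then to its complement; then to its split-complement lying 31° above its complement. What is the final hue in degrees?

131°

+120° (triadic ↑): 70 + 120 = 190°
−90° (square ↓): 190 − 90 = 100°
+180° (complement): 100 + 180 = 280°
+211° (split-comp 31° ↑): 280 + 211 = 491 → 491 − 360 = 131°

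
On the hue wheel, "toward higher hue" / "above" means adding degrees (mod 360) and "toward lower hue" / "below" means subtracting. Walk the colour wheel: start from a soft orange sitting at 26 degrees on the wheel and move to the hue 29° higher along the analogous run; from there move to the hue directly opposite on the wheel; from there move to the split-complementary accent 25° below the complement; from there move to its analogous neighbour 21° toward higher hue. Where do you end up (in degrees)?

+29° (analog 29° ↑): 26 + 29 = 55°
+180° (complement): 55 + 180 = 235°
+155° (split-comp 25° ↓): 235 + 155 = 390 → 390 − 360 = 30°
+21° (analog 21° ↑): 30 + 21 = 51°

51°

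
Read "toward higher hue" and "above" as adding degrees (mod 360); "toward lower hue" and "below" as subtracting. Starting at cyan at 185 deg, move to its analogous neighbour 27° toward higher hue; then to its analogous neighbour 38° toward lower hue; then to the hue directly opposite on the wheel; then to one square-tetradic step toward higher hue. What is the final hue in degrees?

+27° (analog 27° ↑): 185 + 27 = 212°
−38° (analog 38° ↓): 212 − 38 = 174°
+180° (complement): 174 + 180 = 354°
+90° (square ↑): 354 + 90 = 444 → 444 − 360 = 84°

84°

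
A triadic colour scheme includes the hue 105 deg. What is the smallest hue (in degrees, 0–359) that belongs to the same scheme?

105°

A triad places three hues 120° apart.
The full set through 105° is {105°, 225°, 345°}.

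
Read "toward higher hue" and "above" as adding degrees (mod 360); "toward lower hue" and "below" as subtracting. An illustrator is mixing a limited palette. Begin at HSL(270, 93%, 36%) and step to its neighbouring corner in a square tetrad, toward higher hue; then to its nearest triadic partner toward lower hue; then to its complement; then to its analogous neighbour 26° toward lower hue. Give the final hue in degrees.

34°

270 + 90 = 360 → 360 − 360 = 0°   (square ↑)
0 − 120 = -120 → -120 + 360 = 240°   (triadic ↓)
240 + 180 = 420 → 420 − 360 = 60°   (complement)
60 − 26 = 34°   (analog 26° ↓)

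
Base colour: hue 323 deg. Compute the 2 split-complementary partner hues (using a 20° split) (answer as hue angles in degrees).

Split-complementary hues sit 20° either side of the complement.
Complement of 323 deg: 323 + 180 = 503 → 503 − 360 = 143°
143 − 20 = 123°
143 + 20 = 163°

123° and 163°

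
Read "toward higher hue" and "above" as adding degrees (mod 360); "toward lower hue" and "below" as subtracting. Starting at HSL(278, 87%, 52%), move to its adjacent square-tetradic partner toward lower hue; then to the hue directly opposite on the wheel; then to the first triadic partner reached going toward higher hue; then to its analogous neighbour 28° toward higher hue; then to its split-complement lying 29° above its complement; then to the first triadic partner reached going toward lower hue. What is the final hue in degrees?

square ↓ −90°: 278 − 90 = 188°
complement +180°: 188 + 180 = 368 → 368 − 360 = 8°
triadic ↑ +120°: 8 + 120 = 128°
analog 28° ↑ +28°: 128 + 28 = 156°
split-comp 29° ↑ +209°: 156 + 209 = 365 → 365 − 360 = 5°
triadic ↓ −120°: 5 − 120 = -115 → -115 + 360 = 245°

245°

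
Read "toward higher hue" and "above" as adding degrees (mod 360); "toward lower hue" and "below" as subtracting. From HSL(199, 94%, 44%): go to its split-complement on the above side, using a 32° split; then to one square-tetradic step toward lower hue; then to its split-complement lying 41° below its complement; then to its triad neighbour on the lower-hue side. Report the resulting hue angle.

340°

199 + 212 = 411 → 411 − 360 = 51°   (split-comp 32° ↑)
51 − 90 = -39 → -39 + 360 = 321°   (square ↓)
321 + 139 = 460 → 460 − 360 = 100°   (split-comp 41° ↓)
100 − 120 = -20 → -20 + 360 = 340°   (triadic ↓)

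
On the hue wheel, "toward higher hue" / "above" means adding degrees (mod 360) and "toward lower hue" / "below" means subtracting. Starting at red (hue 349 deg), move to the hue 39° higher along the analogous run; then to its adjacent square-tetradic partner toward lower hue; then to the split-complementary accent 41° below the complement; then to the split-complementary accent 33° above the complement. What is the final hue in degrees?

349 + 39 = 388 → 388 − 360 = 28°   (analog 39° ↑)
28 − 90 = -62 → -62 + 360 = 298°   (square ↓)
298 + 139 = 437 → 437 − 360 = 77°   (split-comp 41° ↓)
77 + 213 = 290°   (split-comp 33° ↑)

290°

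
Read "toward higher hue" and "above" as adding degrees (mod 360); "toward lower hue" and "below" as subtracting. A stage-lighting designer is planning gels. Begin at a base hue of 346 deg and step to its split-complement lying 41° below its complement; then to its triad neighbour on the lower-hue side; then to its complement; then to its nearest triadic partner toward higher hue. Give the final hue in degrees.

+139° (split-comp 41° ↓): 346 + 139 = 485 → 485 − 360 = 125°
−120° (triadic ↓): 125 − 120 = 5°
+180° (complement): 5 + 180 = 185°
+120° (triadic ↑): 185 + 120 = 305°

305°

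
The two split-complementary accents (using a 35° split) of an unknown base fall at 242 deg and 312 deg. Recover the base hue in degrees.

97°

The accents sit 35° either side of the complement, so the complement is their short-arc midpoint on the wheel.
Short-arc midpoint of 242° and 312°: 277°.
Base is 180° from the complement: 277 − 180 = 97°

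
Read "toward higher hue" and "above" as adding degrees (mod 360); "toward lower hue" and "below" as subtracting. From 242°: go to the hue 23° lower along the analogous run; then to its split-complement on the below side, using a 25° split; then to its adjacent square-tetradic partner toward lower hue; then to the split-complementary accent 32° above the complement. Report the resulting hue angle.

analog 23° ↓ −23°: 242 − 23 = 219°
split-comp 25° ↓ +155°: 219 + 155 = 374 → 374 − 360 = 14°
square ↓ −90°: 14 − 90 = -76 → -76 + 360 = 284°
split-comp 32° ↑ +212°: 284 + 212 = 496 → 496 − 360 = 136°

136°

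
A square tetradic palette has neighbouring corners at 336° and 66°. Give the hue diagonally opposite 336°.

A square tetradic scheme places four hues 90° apart; opposite corners are 180° apart.
336 + 180 = 516 → 516 − 360 = 156°

156°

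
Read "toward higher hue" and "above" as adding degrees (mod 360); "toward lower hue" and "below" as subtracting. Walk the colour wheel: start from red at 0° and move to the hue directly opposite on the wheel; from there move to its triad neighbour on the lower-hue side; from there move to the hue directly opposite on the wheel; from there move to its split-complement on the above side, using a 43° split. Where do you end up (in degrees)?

103°

+180° (complement): 0 + 180 = 180°
−120° (triadic ↓): 180 − 120 = 60°
+180° (complement): 60 + 180 = 240°
+223° (split-comp 43° ↑): 240 + 223 = 463 → 463 − 360 = 103°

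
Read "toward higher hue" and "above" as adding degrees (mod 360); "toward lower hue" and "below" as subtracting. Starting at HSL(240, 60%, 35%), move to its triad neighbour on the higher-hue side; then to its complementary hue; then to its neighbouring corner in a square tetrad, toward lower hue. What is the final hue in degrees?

240 + 120 = 360 → 360 − 360 = 0°   (triadic ↑)
0 + 180 = 180°   (complement)
180 − 90 = 90°   (square ↓)

90°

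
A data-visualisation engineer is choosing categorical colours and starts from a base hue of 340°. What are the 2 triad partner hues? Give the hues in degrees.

100° and 220°

340 + 120 = 460 → 460 − 360 = 100°
340 + 240 = 580 → 580 − 360 = 220°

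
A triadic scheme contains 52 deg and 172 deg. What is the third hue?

A triad spaces three hues 120° apart.
The full set is {52°, 172°, 292°}.

292°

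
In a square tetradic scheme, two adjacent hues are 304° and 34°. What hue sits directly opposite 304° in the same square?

124°

A square tetradic scheme places four hues 90° apart; opposite corners are 180° apart.
304 + 180 = 484 → 484 − 360 = 124°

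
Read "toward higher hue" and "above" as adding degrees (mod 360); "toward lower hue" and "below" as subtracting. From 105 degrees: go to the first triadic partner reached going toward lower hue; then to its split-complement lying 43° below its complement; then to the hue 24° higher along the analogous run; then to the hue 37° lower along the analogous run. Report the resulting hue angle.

109°

triadic ↓ −120°: 105 − 120 = -15 → -15 + 360 = 345°
split-comp 43° ↓ +137°: 345 + 137 = 482 → 482 − 360 = 122°
analog 24° ↑ +24°: 122 + 24 = 146°
analog 37° ↓ −37°: 146 − 37 = 109°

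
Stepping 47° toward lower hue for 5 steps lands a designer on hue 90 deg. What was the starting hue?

325°

5 steps of 47° (toward lower hue) give a net shift of −235°.
Start = end − shift: 90 + 235 = 325°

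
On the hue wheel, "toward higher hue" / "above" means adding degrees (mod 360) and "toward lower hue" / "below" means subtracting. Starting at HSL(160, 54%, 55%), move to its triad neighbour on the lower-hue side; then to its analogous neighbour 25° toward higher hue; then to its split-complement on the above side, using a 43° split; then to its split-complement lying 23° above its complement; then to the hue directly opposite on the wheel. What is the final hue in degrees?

−120° (triadic ↓): 160 − 120 = 40°
+25° (analog 25° ↑): 40 + 25 = 65°
+223° (split-comp 43° ↑): 65 + 223 = 288°
+203° (split-comp 23° ↑): 288 + 203 = 491 → 491 − 360 = 131°
+180° (complement): 131 + 180 = 311°

311°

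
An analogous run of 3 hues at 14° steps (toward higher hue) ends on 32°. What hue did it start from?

4°

2 steps of 14° (toward higher hue) give a net shift of +28°.
Start = end − shift: 32 − 28 = 4°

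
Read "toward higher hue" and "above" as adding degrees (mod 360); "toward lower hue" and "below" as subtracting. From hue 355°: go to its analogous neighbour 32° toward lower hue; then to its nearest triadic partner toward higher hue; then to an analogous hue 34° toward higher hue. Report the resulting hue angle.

−32° (analog 32° ↓): 355 − 32 = 323°
+120° (triadic ↑): 323 + 120 = 443 → 443 − 360 = 83°
+34° (analog 34° ↑): 83 + 34 = 117°

117°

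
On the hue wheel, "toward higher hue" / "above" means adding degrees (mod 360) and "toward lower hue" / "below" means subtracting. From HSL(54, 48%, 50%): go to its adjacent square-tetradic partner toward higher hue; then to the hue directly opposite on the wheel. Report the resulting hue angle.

+90° (square ↑): 54 + 90 = 144°
+180° (complement): 144 + 180 = 324°

324°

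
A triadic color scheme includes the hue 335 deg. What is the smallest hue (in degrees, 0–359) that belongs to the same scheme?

A triad places three hues 120° apart.
The full set through 335° is {95°, 215°, 335°}.

95°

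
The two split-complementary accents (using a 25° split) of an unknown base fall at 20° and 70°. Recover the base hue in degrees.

The accents sit 25° either side of the complement, so the complement is their short-arc midpoint on the wheel.
Short-arc midpoint of 20° and 70°: 45°.
Base is 180° from the complement: 45 − 180 = -135 → -135 + 360 = 225°

225°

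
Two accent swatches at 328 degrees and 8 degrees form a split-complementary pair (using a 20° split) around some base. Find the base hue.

The accents sit 20° either side of the complement, so the complement is their short-arc midpoint on the wheel.
Short-arc midpoint of 328° and 8°: 348°.
Base is 180° from the complement: 348 − 180 = 168°

168°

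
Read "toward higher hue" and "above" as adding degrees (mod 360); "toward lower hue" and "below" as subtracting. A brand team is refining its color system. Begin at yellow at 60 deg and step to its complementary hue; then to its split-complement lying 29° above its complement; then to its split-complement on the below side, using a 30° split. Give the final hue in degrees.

239°

+180° (complement): 60 + 180 = 240°
+209° (split-comp 29° ↑): 240 + 209 = 449 → 449 − 360 = 89°
+150° (split-comp 30° ↓): 89 + 150 = 239°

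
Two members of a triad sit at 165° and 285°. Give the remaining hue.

45°

A triad spaces three hues 120° apart.
The full set is {45°, 165°, 285°}.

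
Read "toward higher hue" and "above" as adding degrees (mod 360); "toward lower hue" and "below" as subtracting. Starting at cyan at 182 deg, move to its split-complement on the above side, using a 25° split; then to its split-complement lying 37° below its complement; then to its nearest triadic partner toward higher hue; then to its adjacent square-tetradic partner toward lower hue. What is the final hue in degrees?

200°

split-comp 25° ↑ +205°: 182 + 205 = 387 → 387 − 360 = 27°
split-comp 37° ↓ +143°: 27 + 143 = 170°
triadic ↑ +120°: 170 + 120 = 290°
square ↓ −90°: 290 − 90 = 200°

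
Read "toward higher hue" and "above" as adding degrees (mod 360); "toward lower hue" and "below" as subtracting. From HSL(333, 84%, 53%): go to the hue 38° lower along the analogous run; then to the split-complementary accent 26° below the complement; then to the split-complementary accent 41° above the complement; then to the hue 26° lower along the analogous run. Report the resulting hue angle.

284°

−38° (analog 38° ↓): 333 − 38 = 295°
+154° (split-comp 26° ↓): 295 + 154 = 449 → 449 − 360 = 89°
+221° (split-comp 41° ↑): 89 + 221 = 310°
−26° (analog 26° ↓): 310 − 26 = 284°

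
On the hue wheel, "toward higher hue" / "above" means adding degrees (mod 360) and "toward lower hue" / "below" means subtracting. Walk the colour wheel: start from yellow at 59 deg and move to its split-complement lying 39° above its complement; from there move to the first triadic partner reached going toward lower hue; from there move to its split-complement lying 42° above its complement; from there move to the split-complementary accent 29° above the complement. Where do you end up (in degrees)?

split-comp 39° ↑ +219°: 59 + 219 = 278°
triadic ↓ −120°: 278 − 120 = 158°
split-comp 42° ↑ +222°: 158 + 222 = 380 → 380 − 360 = 20°
split-comp 29° ↑ +209°: 20 + 209 = 229°

229°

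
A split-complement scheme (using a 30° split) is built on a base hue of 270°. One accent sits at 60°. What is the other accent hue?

120°

Split-complementary hues sit 30° either side of the complement.
Complement of the base 270°: 270 + 180 = 450 → 450 − 360 = 90°
The given accent 60° is 30° one side of 90°; the other accent sits 30° the other side: 90 + 30 = 120°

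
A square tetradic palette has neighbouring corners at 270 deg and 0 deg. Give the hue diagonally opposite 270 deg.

90°

A square tetradic scheme places four hues 90° apart; opposite corners are 180° apart.
270 + 180 = 450 → 450 − 360 = 90°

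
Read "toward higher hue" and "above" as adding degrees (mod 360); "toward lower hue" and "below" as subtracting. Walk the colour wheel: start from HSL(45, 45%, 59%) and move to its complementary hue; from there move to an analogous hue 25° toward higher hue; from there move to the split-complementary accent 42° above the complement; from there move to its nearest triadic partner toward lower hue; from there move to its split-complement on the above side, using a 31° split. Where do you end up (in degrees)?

203°

+180° (complement): 45 + 180 = 225°
+25° (analog 25° ↑): 225 + 25 = 250°
+222° (split-comp 42° ↑): 250 + 222 = 472 → 472 − 360 = 112°
−120° (triadic ↓): 112 − 120 = -8 → -8 + 360 = 352°
+211° (split-comp 31° ↑): 352 + 211 = 563 → 563 − 360 = 203°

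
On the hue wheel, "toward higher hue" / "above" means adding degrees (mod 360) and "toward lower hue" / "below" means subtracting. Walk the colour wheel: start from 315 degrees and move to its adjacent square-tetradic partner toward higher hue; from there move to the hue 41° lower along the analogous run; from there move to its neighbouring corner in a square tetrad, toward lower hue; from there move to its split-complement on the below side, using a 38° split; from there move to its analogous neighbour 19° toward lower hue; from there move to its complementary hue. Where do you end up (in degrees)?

315 + 90 = 405 → 405 − 360 = 45°   (square ↑)
45 − 41 = 4°   (analog 41° ↓)
4 − 90 = -86 → -86 + 360 = 274°   (square ↓)
274 + 142 = 416 → 416 − 360 = 56°   (split-comp 38° ↓)
56 − 19 = 37°   (analog 19° ↓)
37 + 180 = 217°   (complement)

217°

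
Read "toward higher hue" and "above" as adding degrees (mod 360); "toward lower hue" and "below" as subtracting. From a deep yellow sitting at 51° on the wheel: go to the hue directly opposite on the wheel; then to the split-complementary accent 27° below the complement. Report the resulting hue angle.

51 + 180 = 231°   (complement)
231 + 153 = 384 → 384 − 360 = 24°   (split-comp 27° ↓)

24°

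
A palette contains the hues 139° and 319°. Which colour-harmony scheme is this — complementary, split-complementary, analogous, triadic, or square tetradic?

Sort the hues: 139°, 319°.
Successive gaps around the wheel: 180°, 180°.
Two hues 180° apart are complementary.

complementary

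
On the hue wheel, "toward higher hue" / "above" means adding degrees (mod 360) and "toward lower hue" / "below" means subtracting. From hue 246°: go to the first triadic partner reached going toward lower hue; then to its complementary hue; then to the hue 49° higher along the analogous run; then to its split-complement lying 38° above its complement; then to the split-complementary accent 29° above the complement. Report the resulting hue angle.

−120° (triadic ↓): 246 − 120 = 126°
+180° (complement): 126 + 180 = 306°
+49° (analog 49° ↑): 306 + 49 = 355°
+218° (split-comp 38° ↑): 355 + 218 = 573 → 573 − 360 = 213°
+209° (split-comp 29° ↑): 213 + 209 = 422 → 422 − 360 = 62°

62°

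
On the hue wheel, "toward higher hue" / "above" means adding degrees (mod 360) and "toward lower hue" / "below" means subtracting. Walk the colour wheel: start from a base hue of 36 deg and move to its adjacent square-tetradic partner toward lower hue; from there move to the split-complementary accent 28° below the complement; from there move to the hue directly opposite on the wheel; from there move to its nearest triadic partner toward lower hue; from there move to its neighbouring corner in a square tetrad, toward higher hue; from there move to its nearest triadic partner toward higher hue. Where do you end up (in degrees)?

−90° (square ↓): 36 − 90 = -54 → -54 + 360 = 306°
+152° (split-comp 28° ↓): 306 + 152 = 458 → 458 − 360 = 98°
+180° (complement): 98 + 180 = 278°
−120° (triadic ↓): 278 − 120 = 158°
+90° (square ↑): 158 + 90 = 248°
+120° (triadic ↑): 248 + 120 = 368 → 368 − 360 = 8°

8°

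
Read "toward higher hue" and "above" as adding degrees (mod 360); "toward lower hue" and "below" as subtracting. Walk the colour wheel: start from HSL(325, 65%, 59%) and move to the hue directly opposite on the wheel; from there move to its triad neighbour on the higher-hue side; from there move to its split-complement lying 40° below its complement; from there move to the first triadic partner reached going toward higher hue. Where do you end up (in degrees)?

+180° (complement): 325 + 180 = 505 → 505 − 360 = 145°
+120° (triadic ↑): 145 + 120 = 265°
+140° (split-comp 40° ↓): 265 + 140 = 405 → 405 − 360 = 45°
+120° (triadic ↑): 45 + 120 = 165°

165°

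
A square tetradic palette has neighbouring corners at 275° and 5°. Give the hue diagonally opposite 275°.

95°

A square tetradic scheme places four hues 90° apart; opposite corners are 180° apart.
275 + 180 = 455 → 455 − 360 = 95°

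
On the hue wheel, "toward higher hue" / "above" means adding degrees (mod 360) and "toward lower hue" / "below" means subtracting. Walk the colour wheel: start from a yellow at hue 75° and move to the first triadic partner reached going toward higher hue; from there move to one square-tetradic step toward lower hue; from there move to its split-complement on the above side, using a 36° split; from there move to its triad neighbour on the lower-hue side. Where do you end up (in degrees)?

triadic ↑ +120°: 75 + 120 = 195°
square ↓ −90°: 195 − 90 = 105°
split-comp 36° ↑ +216°: 105 + 216 = 321°
triadic ↓ −120°: 321 − 120 = 201°

201°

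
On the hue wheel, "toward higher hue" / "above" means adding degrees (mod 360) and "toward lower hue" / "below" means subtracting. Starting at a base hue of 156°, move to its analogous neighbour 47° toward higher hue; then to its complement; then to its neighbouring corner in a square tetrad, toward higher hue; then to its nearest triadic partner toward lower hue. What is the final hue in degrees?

353°

analog 47° ↑ +47°: 156 + 47 = 203°
complement +180°: 203 + 180 = 383 → 383 − 360 = 23°
square ↑ +90°: 23 + 90 = 113°
triadic ↓ −120°: 113 − 120 = -7 → -7 + 360 = 353°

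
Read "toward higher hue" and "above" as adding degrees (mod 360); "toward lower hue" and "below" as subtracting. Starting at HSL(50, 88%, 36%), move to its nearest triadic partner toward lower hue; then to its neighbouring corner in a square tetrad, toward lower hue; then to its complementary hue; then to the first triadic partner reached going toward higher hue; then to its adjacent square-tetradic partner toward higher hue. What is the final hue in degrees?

230°

triadic ↓ −120°: 50 − 120 = -70 → -70 + 360 = 290°
square ↓ −90°: 290 − 90 = 200°
complement +180°: 200 + 180 = 380 → 380 − 360 = 20°
triadic ↑ +120°: 20 + 120 = 140°
square ↑ +90°: 140 + 90 = 230°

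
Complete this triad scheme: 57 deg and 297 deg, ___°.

A triad places three hues 120° apart.
The full set through 57° is {57°, 177°, 297°}.
Given {57°, 297°}, the missing hue is 177°.

177°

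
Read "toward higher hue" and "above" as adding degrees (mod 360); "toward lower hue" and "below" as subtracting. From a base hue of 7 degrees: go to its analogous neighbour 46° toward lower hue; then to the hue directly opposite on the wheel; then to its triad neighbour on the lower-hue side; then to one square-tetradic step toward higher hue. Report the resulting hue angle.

−46° (analog 46° ↓): 7 − 46 = -39 → -39 + 360 = 321°
+180° (complement): 321 + 180 = 501 → 501 − 360 = 141°
−120° (triadic ↓): 141 − 120 = 21°
+90° (square ↑): 21 + 90 = 111°

111°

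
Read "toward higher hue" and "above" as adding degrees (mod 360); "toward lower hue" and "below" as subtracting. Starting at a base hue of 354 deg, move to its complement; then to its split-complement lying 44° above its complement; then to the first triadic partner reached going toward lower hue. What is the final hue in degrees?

278°

354 + 180 = 534 → 534 − 360 = 174°   (complement)
174 + 224 = 398 → 398 − 360 = 38°   (split-comp 44° ↑)
38 − 120 = -82 → -82 + 360 = 278°   (triadic ↓)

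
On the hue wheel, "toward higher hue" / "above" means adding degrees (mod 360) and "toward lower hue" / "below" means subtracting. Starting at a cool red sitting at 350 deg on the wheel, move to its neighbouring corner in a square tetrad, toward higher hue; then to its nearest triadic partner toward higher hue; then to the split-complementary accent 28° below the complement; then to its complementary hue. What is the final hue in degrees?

172°

square ↑ +90°: 350 + 90 = 440 → 440 − 360 = 80°
triadic ↑ +120°: 80 + 120 = 200°
split-comp 28° ↓ +152°: 200 + 152 = 352°
complement +180°: 352 + 180 = 532 → 532 − 360 = 172°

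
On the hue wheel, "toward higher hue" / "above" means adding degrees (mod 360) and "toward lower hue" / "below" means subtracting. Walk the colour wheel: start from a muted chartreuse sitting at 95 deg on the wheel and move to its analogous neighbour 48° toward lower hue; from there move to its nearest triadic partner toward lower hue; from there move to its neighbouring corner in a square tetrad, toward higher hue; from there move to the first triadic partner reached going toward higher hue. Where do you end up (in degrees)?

137°

95 − 48 = 47°   (analog 48° ↓)
47 − 120 = -73 → -73 + 360 = 287°   (triadic ↓)
287 + 90 = 377 → 377 − 360 = 17°   (square ↑)
17 + 120 = 137°   (triadic ↑)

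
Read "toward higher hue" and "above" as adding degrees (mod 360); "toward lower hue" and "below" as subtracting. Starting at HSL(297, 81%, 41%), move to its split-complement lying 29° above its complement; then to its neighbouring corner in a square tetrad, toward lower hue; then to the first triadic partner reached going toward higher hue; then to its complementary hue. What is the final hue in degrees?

+209° (split-comp 29° ↑): 297 + 209 = 506 → 506 − 360 = 146°
−90° (square ↓): 146 − 90 = 56°
+120° (triadic ↑): 56 + 120 = 176°
+180° (complement): 176 + 180 = 356°

356°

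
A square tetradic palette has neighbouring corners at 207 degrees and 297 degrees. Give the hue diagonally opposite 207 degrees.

27°

A square tetradic scheme places four hues 90° apart; opposite corners are 180° apart.
207 + 180 = 387 → 387 − 360 = 27°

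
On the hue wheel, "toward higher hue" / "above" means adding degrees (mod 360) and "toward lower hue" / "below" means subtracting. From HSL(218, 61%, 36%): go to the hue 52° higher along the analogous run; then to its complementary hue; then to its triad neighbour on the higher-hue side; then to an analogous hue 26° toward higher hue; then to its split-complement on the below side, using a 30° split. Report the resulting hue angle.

analog 52° ↑ +52°: 218 + 52 = 270°
complement +180°: 270 + 180 = 450 → 450 − 360 = 90°
triadic ↑ +120°: 90 + 120 = 210°
analog 26° ↑ +26°: 210 + 26 = 236°
split-comp 30° ↓ +150°: 236 + 150 = 386 → 386 − 360 = 26°

26°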